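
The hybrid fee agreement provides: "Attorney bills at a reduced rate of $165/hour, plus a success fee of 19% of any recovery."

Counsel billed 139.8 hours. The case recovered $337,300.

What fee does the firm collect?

Hourly: 139.8 × $165 = $23,067.00
Success fee: 19% of $337,300 = $64,087.00
Total: $23,067.00 + $64,087.00 = $87,154.00

$87,154.00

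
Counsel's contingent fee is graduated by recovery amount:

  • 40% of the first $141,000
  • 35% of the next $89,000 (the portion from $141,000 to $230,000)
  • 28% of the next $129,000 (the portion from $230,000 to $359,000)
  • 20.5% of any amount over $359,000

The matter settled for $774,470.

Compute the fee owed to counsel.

First $141,000 at 40% = $56,400.00
Next $89,000 at 35% = $31,150.00
Next $129,000 at 28% = $36,120.00
Remaining $415,470 at 20.5% = $85,171.35
Fee: $56,400.00 + $31,150.00 + $36,120.00 + $85,171.35 = $208,841.35

$208,841.35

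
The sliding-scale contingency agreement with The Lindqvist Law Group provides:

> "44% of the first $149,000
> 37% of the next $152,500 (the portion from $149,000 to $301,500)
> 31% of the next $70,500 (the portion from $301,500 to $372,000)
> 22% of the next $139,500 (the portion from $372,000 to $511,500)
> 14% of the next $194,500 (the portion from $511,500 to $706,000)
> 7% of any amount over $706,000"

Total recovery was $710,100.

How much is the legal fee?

$202,047.00

First $149,000 at 44% = $65,560.00
Next $152,500 at 37% = $56,425.00
Next $70,500 at 31% = $21,855.00
Next $139,500 at 22% = $30,690.00
Next $194,500 at 14% = $27,230.00
Remaining $4,100 at 7% = $287.00
Fee: $65,560.00 + $56,425.00 + $21,855.00 + $30,690.00 + $27,230.00 + $287.00 = $202,047.00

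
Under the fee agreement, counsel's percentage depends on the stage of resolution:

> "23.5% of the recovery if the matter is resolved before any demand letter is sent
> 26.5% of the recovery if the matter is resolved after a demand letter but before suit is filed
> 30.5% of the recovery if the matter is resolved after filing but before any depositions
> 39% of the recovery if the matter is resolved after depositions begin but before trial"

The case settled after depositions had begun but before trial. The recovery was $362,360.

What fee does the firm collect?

The matter settled after depositions had begun but before trial, so the 39% rate applies.
$362,360 × 39% = $141,320.40

$141,320.40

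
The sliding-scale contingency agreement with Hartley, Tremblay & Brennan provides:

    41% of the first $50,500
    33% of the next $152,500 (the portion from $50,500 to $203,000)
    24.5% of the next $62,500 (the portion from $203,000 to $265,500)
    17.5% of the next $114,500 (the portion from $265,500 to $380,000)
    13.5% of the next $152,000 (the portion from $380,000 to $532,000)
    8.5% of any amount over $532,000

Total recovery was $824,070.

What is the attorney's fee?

$151,725.95

First $50,500 at 41% = $20,705.00
Next $152,500 at 33% = $50,325.00
Next $62,500 at 24.5% = $15,312.50
Next $114,500 at 17.5% = $20,037.50
Next $152,000 at 13.5% = $20,520.00
Remaining $292,070 at 8.5% = $24,825.95
Fee: $20,705.00 + $50,325.00 + $15,312.50 + $20,037.50 + $20,520.00 + $24,825.95 = $151,725.95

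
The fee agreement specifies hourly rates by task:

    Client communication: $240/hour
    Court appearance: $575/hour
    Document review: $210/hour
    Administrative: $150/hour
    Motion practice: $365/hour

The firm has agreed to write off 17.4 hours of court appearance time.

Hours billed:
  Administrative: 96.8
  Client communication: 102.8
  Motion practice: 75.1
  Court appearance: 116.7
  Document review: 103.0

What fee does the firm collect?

$145,331.00

Client communication: 102.8 × $240 = $24,672.00
Court appearance: 116.7 × $575 = $67,102.50
Document review: 103.0 × $210 = $21,630.00
Administrative: 96.8 × $150 = $14,520.00
Motion practice: 75.1 × $365 = $27,411.50
Subtotal: $155,336.00
Write-off: 17.4 × $575 = $10,005.00
Total: $155,336.00 − $10,005.00 = $145,331.00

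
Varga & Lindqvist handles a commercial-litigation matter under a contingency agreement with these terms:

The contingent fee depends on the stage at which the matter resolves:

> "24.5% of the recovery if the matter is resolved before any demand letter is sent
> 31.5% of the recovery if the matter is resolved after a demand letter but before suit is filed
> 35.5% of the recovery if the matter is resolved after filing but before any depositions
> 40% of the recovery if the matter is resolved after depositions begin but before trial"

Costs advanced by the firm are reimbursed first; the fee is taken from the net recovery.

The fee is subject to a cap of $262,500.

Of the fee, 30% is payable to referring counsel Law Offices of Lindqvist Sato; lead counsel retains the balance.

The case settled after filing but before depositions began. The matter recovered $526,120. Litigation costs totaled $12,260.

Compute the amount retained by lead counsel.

Fee base (net of costs): $526,120 − $12,260 = $513,860
The matter settled after filing but before depositions began, so the 35.5% rate applies.
$513,860 × 35.5% = $182,420.30
$182,420.30 is under the $262,500 cap.
Referral share: 30% of $182,420.30 = $54,726.09; lead counsel retains $182,420.30 − $54,726.09 = $127,694.21.

$127,694.21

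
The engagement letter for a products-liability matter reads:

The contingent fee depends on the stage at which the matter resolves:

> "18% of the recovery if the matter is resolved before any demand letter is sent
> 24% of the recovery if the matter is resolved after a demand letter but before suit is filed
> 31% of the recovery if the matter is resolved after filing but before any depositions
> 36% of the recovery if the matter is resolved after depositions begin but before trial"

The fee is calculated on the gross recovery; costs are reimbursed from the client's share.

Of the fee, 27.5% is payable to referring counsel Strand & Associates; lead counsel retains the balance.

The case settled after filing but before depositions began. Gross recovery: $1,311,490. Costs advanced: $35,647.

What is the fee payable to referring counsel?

$111,804.52

Fee base is the gross recovery, $1,311,490; costs are reimbursed separately.
The matter settled after filing but before depositions began, so the 31% rate applies.
$1,311,490 × 31% = $406,561.90
Referral share: 27.5% of $406,561.90 = $111,804.52; lead counsel retains $406,561.90 − $111,804.52 = $294,757.38.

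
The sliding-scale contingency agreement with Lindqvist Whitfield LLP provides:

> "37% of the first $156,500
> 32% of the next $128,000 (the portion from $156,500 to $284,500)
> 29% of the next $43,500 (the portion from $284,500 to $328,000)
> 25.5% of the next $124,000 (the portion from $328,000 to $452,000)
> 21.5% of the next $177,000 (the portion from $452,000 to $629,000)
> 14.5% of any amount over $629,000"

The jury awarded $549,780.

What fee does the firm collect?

First $156,500 at 37% = $57,905.00
Next $128,000 at 32% = $40,960.00
Next $43,500 at 29% = $12,615.00
Next $124,000 at 25.5% = $31,620.00
Remaining $97,780 at 21.5% = $21,022.70
Fee: $57,905.00 + $40,960.00 + $12,615.00 + $31,620.00 + $21,022.70 = $164,122.70

$164,122.70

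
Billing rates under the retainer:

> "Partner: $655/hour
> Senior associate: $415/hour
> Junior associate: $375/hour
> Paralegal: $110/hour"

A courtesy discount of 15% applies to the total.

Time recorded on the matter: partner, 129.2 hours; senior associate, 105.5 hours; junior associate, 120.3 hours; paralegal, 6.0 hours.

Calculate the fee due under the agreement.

$148,053.85

Partner: 129.2 × $655 = $84,626.00
Senior associate: 105.5 × $415 = $43,782.50
Junior associate: 120.3 × $375 = $45,112.50
Paralegal: 6.0 × $110 = $660.00
Subtotal: $174,181.00
Less 15% discount: −$26,127.15
Total: $174,181.00 − $26,127.15 = $148,053.85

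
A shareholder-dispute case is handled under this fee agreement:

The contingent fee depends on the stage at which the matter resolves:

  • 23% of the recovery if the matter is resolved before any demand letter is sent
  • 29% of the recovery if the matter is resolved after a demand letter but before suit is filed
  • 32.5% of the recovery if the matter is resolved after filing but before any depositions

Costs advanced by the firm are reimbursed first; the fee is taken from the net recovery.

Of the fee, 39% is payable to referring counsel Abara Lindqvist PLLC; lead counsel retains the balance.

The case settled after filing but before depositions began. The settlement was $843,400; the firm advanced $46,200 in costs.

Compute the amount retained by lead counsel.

$158,044.90

Fee base (net of costs): $843,400 − $46,200 = $797,200
The matter settled after filing but before depositions began, so the 32.5% rate applies.
$797,200 × 32.5% = $259,090.00
Referral share: 39% of $259,090.00 = $101,045.10; lead counsel retains $259,090.00 − $101,045.10 = $158,044.90.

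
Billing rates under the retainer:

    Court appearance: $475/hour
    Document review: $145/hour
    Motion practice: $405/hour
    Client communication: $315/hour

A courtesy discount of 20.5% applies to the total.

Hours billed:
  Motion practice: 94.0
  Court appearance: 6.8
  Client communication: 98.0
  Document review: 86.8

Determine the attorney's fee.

$67,381.02

Court appearance: 6.8 × $475 = $3,230.00
Document review: 86.8 × $145 = $12,586.00
Motion practice: 94.0 × $405 = $38,070.00
Client communication: 98.0 × $315 = $30,870.00
Subtotal: $84,756.00
Less 20.5% discount: −$17,374.98
Total: $84,756.00 − $17,374.98 = $67,381.02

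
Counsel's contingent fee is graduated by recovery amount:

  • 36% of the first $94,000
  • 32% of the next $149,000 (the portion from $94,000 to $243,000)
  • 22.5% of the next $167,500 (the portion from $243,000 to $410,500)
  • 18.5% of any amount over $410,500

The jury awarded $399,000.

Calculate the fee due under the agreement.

$116,620.00

First $94,000 at 36% = $33,840.00
Next $149,000 at 32% = $47,680.00
Remaining $156,000 at 22.5% = $35,100.00
Fee: $33,840.00 + $47,680.00 + $35,100.00 = $116,620.00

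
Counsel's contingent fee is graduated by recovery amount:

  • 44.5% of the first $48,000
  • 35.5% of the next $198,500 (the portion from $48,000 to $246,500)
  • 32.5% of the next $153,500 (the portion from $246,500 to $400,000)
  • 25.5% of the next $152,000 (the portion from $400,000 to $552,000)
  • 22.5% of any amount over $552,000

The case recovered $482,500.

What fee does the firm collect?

First $48,000 at 44.5% = $21,360.00
Next $198,500 at 35.5% = $70,467.50
Next $153,500 at 32.5% = $49,887.50
Remaining $82,500 at 25.5% = $21,037.50
Fee: $21,360.00 + $70,467.50 + $49,887.50 + $21,037.50 = $162,752.50

$162,752.50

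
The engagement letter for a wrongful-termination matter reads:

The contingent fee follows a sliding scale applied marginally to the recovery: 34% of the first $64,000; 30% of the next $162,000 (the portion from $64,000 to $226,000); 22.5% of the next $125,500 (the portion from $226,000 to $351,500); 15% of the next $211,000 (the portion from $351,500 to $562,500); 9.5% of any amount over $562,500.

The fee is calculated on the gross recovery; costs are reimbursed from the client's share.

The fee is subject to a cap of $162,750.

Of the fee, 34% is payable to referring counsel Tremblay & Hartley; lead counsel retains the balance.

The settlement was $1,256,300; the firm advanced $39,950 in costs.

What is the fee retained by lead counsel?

$107,415.00

Fee base is the gross recovery, $1,256,300; costs are reimbursed separately.
First $64,000 at 34% = $21,760.00
Next $162,000 at 30% = $48,600.00
Next $125,500 at 22.5% = $28,237.50
Next $211,000 at 15% = $31,650.00
Remaining $693,800 at 9.5% = $65,911.00
Fee: $21,760.00 + $48,600.00 + $28,237.50 + $31,650.00 + $65,911.00 = $196,158.50
$196,158.50 exceeds the $162,750 cap, so the fee is capped at $162,750.00.
Referral share: 34% of $162,750.00 = $55,335.00; lead counsel retains $162,750.00 − $55,335.00 = $107,415.00.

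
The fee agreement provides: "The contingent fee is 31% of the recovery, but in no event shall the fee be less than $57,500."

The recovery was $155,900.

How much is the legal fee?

31% of $155,900 = $48,329.00
That is below the $57,500 minimum, so the minimum applies.

$57,500.00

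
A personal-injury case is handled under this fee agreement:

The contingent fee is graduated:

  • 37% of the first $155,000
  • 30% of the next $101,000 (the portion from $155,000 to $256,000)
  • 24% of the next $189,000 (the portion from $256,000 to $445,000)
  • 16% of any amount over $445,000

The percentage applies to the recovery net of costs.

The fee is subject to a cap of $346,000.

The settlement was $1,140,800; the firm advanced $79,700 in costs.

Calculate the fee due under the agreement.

Fee base (net of costs): $1,140,800 − $79,700 = $1,061,100
First $155,000 at 37% = $57,350.00
Next $101,000 at 30% = $30,300.00
Next $189,000 at 24% = $45,360.00
Remaining $616,100 at 16% = $98,576.00
Fee: $57,350.00 + $30,300.00 + $45,360.00 + $98,576.00 = $231,586.00
$231,586.00 is under the $346,000 cap.

$231,586.00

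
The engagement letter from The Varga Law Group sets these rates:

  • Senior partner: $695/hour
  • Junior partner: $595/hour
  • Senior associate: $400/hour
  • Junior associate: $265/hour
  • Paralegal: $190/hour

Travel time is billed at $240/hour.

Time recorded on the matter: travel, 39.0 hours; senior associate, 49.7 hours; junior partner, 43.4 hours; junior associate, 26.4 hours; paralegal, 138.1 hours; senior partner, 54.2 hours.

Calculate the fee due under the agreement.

Senior partner: 54.2 × $695 = $37,669.00
Junior partner: 43.4 × $595 = $25,823.00
Senior associate: 49.7 × $400 = $19,880.00
Junior associate: 26.4 × $265 = $6,996.00
Paralegal: 138.1 × $190 = $26,239.00
Subtotal: $37,669.00 + $25,823.00 + $19,880.00 + $6,996.00 + $26,239.00 = $116,607.00
Travel: 39.0 × $240 = $9,360.00
Total: $116,607.00 + $9,360.00 = $125,967.00

$125,967.00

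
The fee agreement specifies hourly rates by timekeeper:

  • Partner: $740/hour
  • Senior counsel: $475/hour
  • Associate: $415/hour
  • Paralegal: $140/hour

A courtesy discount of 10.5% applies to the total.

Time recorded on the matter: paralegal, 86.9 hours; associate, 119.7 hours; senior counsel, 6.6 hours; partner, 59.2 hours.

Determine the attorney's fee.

$97,362.13

Partner: 59.2 × $740 = $43,808.00
Senior counsel: 6.6 × $475 = $3,135.00
Associate: 119.7 × $415 = $49,675.50
Paralegal: 86.9 × $140 = $12,166.00
Subtotal: $108,784.50
Less 10.5% discount: −$11,422.37
Total: $108,784.50 − $11,422.37 = $97,362.13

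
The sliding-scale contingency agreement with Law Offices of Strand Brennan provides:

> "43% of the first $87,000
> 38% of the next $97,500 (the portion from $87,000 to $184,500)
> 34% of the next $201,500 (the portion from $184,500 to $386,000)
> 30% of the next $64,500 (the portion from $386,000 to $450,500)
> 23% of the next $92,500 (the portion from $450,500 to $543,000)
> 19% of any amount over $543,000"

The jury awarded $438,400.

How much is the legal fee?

$158,690.00

First $87,000 at 43% = $37,410.00
Next $97,500 at 38% = $37,050.00
Next $201,500 at 34% = $68,510.00
Remaining $52,400 at 30% = $15,720.00
Fee: $37,410.00 + $37,050.00 + $68,510.00 + $15,720.00 = $158,690.00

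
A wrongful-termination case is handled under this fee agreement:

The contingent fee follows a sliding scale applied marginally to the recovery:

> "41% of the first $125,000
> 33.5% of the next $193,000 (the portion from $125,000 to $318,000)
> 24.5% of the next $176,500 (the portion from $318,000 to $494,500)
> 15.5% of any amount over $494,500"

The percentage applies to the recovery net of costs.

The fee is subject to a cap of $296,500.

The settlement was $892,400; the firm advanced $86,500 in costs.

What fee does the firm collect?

Fee base (net of costs): $892,400 − $86,500 = $805,900
First $125,000 at 41% = $51,250.00
Next $193,000 at 33.5% = $64,655.00
Next $176,500 at 24.5% = $43,242.50
Remaining $311,400 at 15.5% = $48,267.00
Fee: $51,250.00 + $64,655.00 + $43,242.50 + $48,267.00 = $207,414.50
$207,414.50 is under the $296,500 cap.

$207,414.50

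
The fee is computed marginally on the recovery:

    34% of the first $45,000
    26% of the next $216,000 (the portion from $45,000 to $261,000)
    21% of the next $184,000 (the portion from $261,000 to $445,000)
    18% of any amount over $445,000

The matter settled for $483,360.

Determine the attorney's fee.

$117,004.80

First $45,000 at 34% = $15,300.00
Next $216,000 at 26% = $56,160.00
Next $184,000 at 21% = $38,640.00
Remaining $38,360 at 18% = $6,904.80
Fee: $15,300.00 + $56,160.00 + $38,640.00 + $6,904.80 = $117,004.80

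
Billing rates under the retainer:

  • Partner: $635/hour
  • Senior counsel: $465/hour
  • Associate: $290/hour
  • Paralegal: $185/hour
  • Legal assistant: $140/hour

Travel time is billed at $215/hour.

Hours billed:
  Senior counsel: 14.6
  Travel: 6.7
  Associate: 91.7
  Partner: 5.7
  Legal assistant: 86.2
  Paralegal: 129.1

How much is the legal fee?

Partner: 5.7 × $635 = $3,619.50
Senior counsel: 14.6 × $465 = $6,789.00
Associate: 91.7 × $290 = $26,593.00
Paralegal: 129.1 × $185 = $23,883.50
Legal assistant: 86.2 × $140 = $12,068.00
Subtotal: $3,619.50 + $6,789.00 + $26,593.00 + $23,883.50 + $12,068.00 = $72,953.00
Travel: 6.7 × $215 = $1,440.50
Total: $72,953.00 + $1,440.50 = $74,393.50

$74,393.50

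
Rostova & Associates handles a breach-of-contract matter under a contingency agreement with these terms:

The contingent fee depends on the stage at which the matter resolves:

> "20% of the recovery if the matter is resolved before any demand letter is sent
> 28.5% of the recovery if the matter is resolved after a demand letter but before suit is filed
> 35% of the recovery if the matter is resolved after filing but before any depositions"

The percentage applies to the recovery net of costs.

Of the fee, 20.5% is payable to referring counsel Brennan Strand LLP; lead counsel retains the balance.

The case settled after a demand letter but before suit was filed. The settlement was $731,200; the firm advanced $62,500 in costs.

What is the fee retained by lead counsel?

$151,510.70

Fee base (net of costs): $731,200 − $62,500 = $668,700
The matter settled after a demand letter but before suit was filed, so the 28.5% rate applies.
$668,700 × 28.5% = $190,579.50
Referral share: 20.5% of $190,579.50 = $39,068.80; lead counsel retains $190,579.50 − $39,068.80 = $151,510.70.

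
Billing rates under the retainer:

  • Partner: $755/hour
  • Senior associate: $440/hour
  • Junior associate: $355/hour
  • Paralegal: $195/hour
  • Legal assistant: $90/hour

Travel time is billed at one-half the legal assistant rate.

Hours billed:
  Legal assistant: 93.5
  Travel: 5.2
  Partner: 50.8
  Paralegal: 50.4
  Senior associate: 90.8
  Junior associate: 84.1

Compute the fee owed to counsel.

Partner: 50.8 × $755 = $38,354.00
Senior associate: 90.8 × $440 = $39,952.00
Junior associate: 84.1 × $355 = $29,855.50
Paralegal: 50.4 × $195 = $9,828.00
Legal assistant: 93.5 × $90 = $8,415.00
Subtotal: $38,354.00 + $39,952.00 + $29,855.50 + $9,828.00 + $8,415.00 = $126,404.50
Travel: 5.2 × ($90 ÷ 2) = 5.2 × $45.00 = $234.00
Total: $126,404.50 + $234.00 = $126,638.50

$126,638.50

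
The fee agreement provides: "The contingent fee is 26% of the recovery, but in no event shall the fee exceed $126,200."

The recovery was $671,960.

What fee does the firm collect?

26% of $671,960 = $174,709.60
That exceeds the $126,200 cap, so the fee is capped at $126,200.

$126,200.00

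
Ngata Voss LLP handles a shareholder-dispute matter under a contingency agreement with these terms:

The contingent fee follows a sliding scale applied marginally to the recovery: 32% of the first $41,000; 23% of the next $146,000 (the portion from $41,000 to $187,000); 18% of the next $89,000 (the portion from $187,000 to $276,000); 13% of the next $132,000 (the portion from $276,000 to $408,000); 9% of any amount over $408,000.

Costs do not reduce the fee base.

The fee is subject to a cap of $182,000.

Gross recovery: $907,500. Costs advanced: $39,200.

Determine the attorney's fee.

$124,835.00

Fee base is the gross recovery, $907,500; costs are reimbursed separately.
First $41,000 at 32% = $13,120.00
Next $146,000 at 23% = $33,580.00
Next $89,000 at 18% = $16,020.00
Next $132,000 at 13% = $17,160.00
Remaining $499,500 at 9% = $44,955.00
Fee: $13,120.00 + $33,580.00 + $16,020.00 + $17,160.00 + $44,955.00 = $124,835.00
$124,835.00 is under the $182,000 cap.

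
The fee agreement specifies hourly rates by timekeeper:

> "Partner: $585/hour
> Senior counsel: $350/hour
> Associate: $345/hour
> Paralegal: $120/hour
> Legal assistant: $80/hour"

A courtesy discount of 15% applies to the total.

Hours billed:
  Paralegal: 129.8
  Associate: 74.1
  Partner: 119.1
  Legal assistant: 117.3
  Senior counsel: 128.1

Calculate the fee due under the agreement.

Partner: 119.1 × $585 = $69,673.50
Senior counsel: 128.1 × $350 = $44,835.00
Associate: 74.1 × $345 = $25,564.50
Paralegal: 129.8 × $120 = $15,576.00
Legal assistant: 117.3 × $80 = $9,384.00
Subtotal: $165,033.00
Less 15% discount: −$24,754.95
Total: $165,033.00 − $24,754.95 = $140,278.05

$140,278.05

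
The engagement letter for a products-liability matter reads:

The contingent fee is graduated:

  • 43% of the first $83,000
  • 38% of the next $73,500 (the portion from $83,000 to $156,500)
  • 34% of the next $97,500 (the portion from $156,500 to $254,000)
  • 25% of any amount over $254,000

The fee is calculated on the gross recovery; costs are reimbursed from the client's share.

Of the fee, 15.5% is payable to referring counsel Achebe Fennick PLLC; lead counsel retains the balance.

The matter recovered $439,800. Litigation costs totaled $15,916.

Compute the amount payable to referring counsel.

Fee base is the gross recovery, $439,800; costs are reimbursed separately.
First $83,000 at 43% = $35,690.00
Next $73,500 at 38% = $27,930.00
Next $97,500 at 34% = $33,150.00
Remaining $185,800 at 25% = $46,450.00
Fee: $35,690.00 + $27,930.00 + $33,150.00 + $46,450.00 = $143,220.00
Referral share: 15.5% of $143,220.00 = $22,199.10; lead counsel retains $143,220.00 − $22,199.10 = $121,020.90.

$22,199.10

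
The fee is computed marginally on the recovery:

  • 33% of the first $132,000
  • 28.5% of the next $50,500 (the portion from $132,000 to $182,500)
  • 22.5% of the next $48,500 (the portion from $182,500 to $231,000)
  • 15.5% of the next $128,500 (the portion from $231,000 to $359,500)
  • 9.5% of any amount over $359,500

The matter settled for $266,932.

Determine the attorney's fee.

First $132,000 at 33% = $43,560.00
Next $50,500 at 28.5% = $14,392.50
Next $48,500 at 22.5% = $10,912.50
Remaining $35,932 at 15.5% = $5,569.46
Fee: $43,560.00 + $14,392.50 + $10,912.50 + $5,569.46 = $74,434.46

$74,434.46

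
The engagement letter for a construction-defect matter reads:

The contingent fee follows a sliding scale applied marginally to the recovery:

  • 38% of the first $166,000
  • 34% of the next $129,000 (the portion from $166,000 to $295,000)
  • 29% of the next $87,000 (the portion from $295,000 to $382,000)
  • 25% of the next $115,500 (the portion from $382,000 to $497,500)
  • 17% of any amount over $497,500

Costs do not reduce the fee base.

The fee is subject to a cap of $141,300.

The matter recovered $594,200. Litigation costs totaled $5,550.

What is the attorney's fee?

Fee base is the gross recovery, $594,200; costs are reimbursed separately.
First $166,000 at 38% = $63,080.00
Next $129,000 at 34% = $43,860.00
Next $87,000 at 29% = $25,230.00
Next $115,500 at 25% = $28,875.00
Remaining $96,700 at 17% = $16,439.00
Fee: $63,080.00 + $43,860.00 + $25,230.00 + $28,875.00 + $16,439.00 = $177,484.00
$177,484.00 exceeds the $141,300 cap, so the fee is capped at $141,300.00.

$141,300.00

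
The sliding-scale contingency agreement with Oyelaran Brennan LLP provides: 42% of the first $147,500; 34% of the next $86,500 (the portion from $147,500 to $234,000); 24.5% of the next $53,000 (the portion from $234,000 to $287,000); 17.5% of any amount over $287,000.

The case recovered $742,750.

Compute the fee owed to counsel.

First $147,500 at 42% = $61,950.00
Next $86,500 at 34% = $29,410.00
Next $53,000 at 24.5% = $12,985.00
Remaining $455,750 at 17.5% = $79,756.25
Fee: $61,950.00 + $29,410.00 + $12,985.00 + $79,756.25 = $184,101.25

$184,101.25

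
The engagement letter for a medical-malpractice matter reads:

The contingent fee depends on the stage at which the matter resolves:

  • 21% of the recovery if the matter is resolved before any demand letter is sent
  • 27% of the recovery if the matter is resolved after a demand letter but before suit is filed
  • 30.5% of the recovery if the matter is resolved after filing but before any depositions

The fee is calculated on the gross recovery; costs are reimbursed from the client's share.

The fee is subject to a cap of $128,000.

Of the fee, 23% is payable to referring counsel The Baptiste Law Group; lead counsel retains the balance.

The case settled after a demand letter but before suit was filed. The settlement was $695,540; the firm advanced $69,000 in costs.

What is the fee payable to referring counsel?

Fee base is the gross recovery, $695,540; costs are reimbursed separately.
The matter settled after a demand letter but before suit was filed, so the 27% rate applies.
$695,540 × 27% = $187,795.80
$187,795.80 exceeds the $128,000 cap, so the fee is capped at $128,000.00.
Referral share: 23% of $128,000.00 = $29,440.00; lead counsel retains $128,000.00 − $29,440.00 = $98,560.00.

$29,440.00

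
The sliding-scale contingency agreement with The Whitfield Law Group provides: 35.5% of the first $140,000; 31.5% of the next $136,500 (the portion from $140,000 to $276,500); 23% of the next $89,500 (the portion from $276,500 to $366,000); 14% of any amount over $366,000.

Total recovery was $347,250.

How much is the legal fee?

$108,970.00

First $140,000 at 35.5% = $49,700.00
Next $136,500 at 31.5% = $42,997.50
Remaining $70,750 at 23% = $16,272.50
Fee: $49,700.00 + $42,997.50 + $16,272.50 = $108,970.00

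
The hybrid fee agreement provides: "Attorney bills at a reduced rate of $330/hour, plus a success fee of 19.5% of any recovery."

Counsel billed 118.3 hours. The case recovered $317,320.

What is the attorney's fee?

$100,916.40

Hourly: 118.3 × $330 = $39,039.00
Success fee: 19.5% of $317,320 = $61,877.40
Total: $39,039.00 + $61,877.40 = $100,916.40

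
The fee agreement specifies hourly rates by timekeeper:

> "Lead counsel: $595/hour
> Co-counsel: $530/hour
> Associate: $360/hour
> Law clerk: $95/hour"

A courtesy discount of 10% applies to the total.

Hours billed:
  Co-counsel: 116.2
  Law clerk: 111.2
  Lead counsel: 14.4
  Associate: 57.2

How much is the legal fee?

$91,179.00

Lead counsel: 14.4 × $595 = $8,568.00
Co-counsel: 116.2 × $530 = $61,586.00
Associate: 57.2 × $360 = $20,592.00
Law clerk: 111.2 × $95 = $10,564.00
Subtotal: $101,310.00
Less 10% discount: −$10,131.00
Total: $101,310.00 − $10,131.00 = $91,179.00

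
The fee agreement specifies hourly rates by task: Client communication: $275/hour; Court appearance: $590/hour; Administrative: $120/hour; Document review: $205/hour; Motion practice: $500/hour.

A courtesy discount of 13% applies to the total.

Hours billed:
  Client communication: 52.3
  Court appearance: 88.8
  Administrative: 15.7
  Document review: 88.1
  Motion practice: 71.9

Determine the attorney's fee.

$106,722.03

Client communication: 52.3 × $275 = $14,382.50
Court appearance: 88.8 × $590 = $52,392.00
Administrative: 15.7 × $120 = $1,884.00
Document review: 88.1 × $205 = $18,060.50
Motion practice: 71.9 × $500 = $35,950.00
Subtotal: $122,669.00
Less 13% discount: −$15,946.97
Total: $122,669.00 − $15,946.97 = $106,722.03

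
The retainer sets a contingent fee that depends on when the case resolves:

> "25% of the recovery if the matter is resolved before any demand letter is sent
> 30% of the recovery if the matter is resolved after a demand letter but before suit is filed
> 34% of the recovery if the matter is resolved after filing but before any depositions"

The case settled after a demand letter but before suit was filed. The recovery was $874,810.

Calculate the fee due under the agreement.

$262,443.00

The matter settled after a demand letter but before suit was filed, so the 30% rate applies.
$874,810 × 30% = $262,443.00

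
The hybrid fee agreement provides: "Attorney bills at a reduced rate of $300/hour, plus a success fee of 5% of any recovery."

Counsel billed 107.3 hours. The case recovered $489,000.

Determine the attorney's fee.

$56,640.00

Hourly: 107.3 × $300 = $32,190.00
Success fee: 5% of $489,000 = $24,450.00
Total: $32,190.00 + $24,450.00 = $56,640.00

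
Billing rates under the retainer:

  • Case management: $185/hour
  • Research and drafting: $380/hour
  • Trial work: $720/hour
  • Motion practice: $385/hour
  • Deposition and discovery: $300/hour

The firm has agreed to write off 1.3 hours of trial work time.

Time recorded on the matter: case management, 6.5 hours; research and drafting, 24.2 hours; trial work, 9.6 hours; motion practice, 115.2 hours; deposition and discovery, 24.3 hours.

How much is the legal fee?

$68,016.50

Case management: 6.5 × $185 = $1,202.50
Research and drafting: 24.2 × $380 = $9,196.00
Trial work: 9.6 × $720 = $6,912.00
Motion practice: 115.2 × $385 = $44,352.00
Deposition and discovery: 24.3 × $300 = $7,290.00
Subtotal: $68,952.50
Write-off: 1.3 × $720 = $936.00
Total: $68,952.50 − $936.00 = $68,016.50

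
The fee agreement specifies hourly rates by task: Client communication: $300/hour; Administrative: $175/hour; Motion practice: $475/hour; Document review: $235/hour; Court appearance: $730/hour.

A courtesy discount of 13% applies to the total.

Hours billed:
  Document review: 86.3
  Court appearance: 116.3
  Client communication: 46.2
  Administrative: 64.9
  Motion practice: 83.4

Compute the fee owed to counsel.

$147,910.44

Client communication: 46.2 × $300 = $13,860.00
Administrative: 64.9 × $175 = $11,357.50
Motion practice: 83.4 × $475 = $39,615.00
Document review: 86.3 × $235 = $20,280.50
Court appearance: 116.3 × $730 = $84,899.00
Subtotal: $170,012.00
Less 13% discount: −$22,101.56
Total: $170,012.00 − $22,101.56 = $147,910.44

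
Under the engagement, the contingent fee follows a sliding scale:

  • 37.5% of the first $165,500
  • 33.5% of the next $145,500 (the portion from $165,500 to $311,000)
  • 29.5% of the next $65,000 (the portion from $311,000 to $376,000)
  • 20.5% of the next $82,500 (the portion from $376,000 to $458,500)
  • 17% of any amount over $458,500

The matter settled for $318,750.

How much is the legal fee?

$113,091.25

First $165,500 at 37.5% = $62,062.50
Next $145,500 at 33.5% = $48,742.50
Remaining $7,750 at 29.5% = $2,286.25
Fee: $62,062.50 + $48,742.50 + $2,286.25 = $113,091.25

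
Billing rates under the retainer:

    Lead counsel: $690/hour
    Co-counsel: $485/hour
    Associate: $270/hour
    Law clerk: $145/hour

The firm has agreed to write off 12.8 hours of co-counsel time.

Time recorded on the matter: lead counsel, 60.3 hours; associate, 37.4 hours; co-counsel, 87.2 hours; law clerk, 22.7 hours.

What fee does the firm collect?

$91,080.50

Lead counsel: 60.3 × $690 = $41,607.00
Co-counsel: 87.2 × $485 = $42,292.00
Associate: 37.4 × $270 = $10,098.00
Law clerk: 22.7 × $145 = $3,291.50
Subtotal: $97,288.50
Write-off: 12.8 × $485 = $6,208.00
Total: $97,288.50 − $6,208.00 = $91,080.50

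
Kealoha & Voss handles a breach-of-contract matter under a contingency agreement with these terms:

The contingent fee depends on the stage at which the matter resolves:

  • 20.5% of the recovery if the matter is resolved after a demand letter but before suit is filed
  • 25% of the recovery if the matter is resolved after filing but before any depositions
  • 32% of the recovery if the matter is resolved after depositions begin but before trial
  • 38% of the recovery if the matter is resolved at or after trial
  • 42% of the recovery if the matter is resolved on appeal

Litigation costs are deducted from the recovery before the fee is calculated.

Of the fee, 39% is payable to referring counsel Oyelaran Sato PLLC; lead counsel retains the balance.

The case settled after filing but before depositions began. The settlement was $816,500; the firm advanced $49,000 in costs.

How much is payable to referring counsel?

$74,831.25

Fee base (net of costs): $816,500 − $49,000 = $767,500
The matter settled after filing but before depositions began, so the 25% rate applies.
$767,500 × 25% = $191,875.00
Referral share: 39% of $191,875.00 = $74,831.25; lead counsel retains $191,875.00 − $74,831.25 = $117,043.75.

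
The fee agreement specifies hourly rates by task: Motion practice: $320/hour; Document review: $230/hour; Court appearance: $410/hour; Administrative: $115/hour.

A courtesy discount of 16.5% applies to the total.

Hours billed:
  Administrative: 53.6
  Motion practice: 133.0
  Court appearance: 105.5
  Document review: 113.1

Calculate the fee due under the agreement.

Motion practice: 133.0 × $320 = $42,560.00
Document review: 113.1 × $230 = $26,013.00
Court appearance: 105.5 × $410 = $43,255.00
Administrative: 53.6 × $115 = $6,164.00
Subtotal: $117,992.00
Less 16.5% discount: −$19,468.68
Total: $117,992.00 − $19,468.68 = $98,523.32

$98,523.32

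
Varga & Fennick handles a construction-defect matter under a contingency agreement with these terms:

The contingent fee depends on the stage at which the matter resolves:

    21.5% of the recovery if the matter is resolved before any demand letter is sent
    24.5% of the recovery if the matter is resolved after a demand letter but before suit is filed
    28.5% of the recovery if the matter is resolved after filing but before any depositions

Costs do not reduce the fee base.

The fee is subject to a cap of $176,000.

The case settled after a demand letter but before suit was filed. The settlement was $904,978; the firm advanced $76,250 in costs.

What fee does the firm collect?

$176,000.00

Fee base is the gross recovery, $904,978; costs are reimbursed separately.
The matter settled after a demand letter but before suit was filed, so the 24.5% rate applies.
$904,978 × 24.5% = $221,719.61
$221,719.61 exceeds the $176,000 cap, so the fee is capped at $176,000.00.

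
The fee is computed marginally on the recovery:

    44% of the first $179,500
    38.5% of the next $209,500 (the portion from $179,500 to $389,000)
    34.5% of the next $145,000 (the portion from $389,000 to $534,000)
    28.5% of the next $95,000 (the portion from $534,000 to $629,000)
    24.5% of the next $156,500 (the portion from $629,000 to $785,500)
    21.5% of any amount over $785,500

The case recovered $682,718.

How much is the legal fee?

$249,898.41

First $179,500 at 44% = $78,980.00
Next $209,500 at 38.5% = $80,657.50
Next $145,000 at 34.5% = $50,025.00
Next $95,000 at 28.5% = $27,075.00
Remaining $53,718 at 24.5% = $13,160.91
Fee: $78,980.00 + $80,657.50 + $50,025.00 + $27,075.00 + $13,160.91 = $249,898.41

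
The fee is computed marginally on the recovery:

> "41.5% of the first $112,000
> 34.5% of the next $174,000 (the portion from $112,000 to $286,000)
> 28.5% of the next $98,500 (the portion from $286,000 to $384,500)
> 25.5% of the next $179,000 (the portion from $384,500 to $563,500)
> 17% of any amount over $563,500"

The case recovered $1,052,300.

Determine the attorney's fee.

First $112,000 at 41.5% = $46,480.00
Next $174,000 at 34.5% = $60,030.00
Next $98,500 at 28.5% = $28,072.50
Next $179,000 at 25.5% = $45,645.00
Remaining $488,800 at 17% = $83,096.00
Fee: $46,480.00 + $60,030.00 + $28,072.50 + $45,645.00 + $83,096.00 = $263,323.50

$263,323.50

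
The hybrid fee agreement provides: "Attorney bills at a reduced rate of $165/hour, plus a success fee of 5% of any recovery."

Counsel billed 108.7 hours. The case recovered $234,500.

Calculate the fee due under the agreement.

Hourly: 108.7 × $165 = $17,935.50
Success fee: 5% of $234,500 = $11,725.00
Total: $17,935.50 + $11,725.00 = $29,660.50

$29,660.50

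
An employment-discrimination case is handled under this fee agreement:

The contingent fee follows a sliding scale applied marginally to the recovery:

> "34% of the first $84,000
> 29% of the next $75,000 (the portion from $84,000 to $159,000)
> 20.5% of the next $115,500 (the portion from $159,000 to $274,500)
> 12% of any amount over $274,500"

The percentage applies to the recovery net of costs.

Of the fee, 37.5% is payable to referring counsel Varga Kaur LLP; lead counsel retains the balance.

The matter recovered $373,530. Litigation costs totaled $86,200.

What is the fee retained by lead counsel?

Fee base (net of costs): $373,530 − $86,200 = $287,330
First $84,000 at 34% = $28,560.00
Next $75,000 at 29% = $21,750.00
Next $115,500 at 20.5% = $23,677.50
Remaining $12,830 at 12% = $1,539.60
Fee: $28,560.00 + $21,750.00 + $23,677.50 + $1,539.60 = $75,527.10
Referral share: 37.5% of $75,527.10 = $28,322.66; lead counsel retains $75,527.10 − $28,322.66 = $47,204.44.

$47,204.44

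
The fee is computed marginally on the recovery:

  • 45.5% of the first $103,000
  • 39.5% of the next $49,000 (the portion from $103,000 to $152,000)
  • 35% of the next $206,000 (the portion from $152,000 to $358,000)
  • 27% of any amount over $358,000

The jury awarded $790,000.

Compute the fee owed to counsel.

First $103,000 at 45.5% = $46,865.00
Next $49,000 at 39.5% = $19,355.00
Next $206,000 at 35% = $72,100.00
Remaining $432,000 at 27% = $116,640.00
Fee: $46,865.00 + $19,355.00 + $72,100.00 + $116,640.00 = $254,960.00

$254,960.00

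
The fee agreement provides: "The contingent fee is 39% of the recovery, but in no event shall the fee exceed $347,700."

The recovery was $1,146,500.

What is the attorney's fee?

39% of $1,146,500 = $447,135.00
That exceeds the $347,700 cap, so the fee is capped at $347,700.

$347,700.00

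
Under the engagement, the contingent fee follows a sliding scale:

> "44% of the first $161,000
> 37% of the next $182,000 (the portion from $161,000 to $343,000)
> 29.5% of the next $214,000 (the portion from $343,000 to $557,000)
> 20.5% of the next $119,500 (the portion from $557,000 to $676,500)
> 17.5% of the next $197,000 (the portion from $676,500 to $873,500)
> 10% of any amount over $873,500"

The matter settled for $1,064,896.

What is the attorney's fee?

$279,422.10

First $161,000 at 44% = $70,840.00
Next $182,000 at 37% = $67,340.00
Next $214,000 at 29.5% = $63,130.00
Next $119,500 at 20.5% = $24,497.50
Next $197,000 at 17.5% = $34,475.00
Remaining $191,396 at 10% = $19,139.60
Fee: $70,840.00 + $67,340.00 + $63,130.00 + $24,497.50 + $34,475.00 + $19,139.60 = $279,422.10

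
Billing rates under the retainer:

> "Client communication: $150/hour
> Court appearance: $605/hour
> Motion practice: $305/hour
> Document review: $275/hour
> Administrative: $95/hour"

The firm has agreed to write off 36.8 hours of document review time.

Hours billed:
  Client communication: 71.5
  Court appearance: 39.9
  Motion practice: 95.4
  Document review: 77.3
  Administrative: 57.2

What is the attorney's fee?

$80,533.00

Client communication: 71.5 × $150 = $10,725.00
Court appearance: 39.9 × $605 = $24,139.50
Motion practice: 95.4 × $305 = $29,097.00
Document review: 77.3 × $275 = $21,257.50
Administrative: 57.2 × $95 = $5,434.00
Subtotal: $90,653.00
Write-off: 36.8 × $275 = $10,120.00
Total: $90,653.00 − $10,120.00 = $80,533.00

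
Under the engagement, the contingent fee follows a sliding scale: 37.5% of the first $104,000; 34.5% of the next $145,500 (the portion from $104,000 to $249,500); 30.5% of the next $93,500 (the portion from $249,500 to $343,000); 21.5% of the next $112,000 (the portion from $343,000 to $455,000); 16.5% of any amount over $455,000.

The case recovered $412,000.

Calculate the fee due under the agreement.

First $104,000 at 37.5% = $39,000.00
Next $145,500 at 34.5% = $50,197.50
Next $93,500 at 30.5% = $28,517.50
Remaining $69,000 at 21.5% = $14,835.00
Fee: $39,000.00 + $50,197.50 + $28,517.50 + $14,835.00 = $132,550.00

$132,550.00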